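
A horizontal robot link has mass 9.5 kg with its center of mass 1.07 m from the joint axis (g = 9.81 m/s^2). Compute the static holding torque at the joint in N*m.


tau = m*g*L = 9.5 * 9.81 * 1.07 = 99.7187

99.7187 N*m


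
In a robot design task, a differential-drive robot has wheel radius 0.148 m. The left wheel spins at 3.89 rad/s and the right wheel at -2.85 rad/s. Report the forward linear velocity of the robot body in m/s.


v = r*(wR + wL)/2 = 0.148*(-2.85 + 3.89)/2 = 0.0770

0.0770 m/s


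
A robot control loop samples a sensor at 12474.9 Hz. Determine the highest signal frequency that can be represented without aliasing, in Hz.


f_max = f_s/2 = 12474.9/2 = 6237.4500

6237.4500 Hz


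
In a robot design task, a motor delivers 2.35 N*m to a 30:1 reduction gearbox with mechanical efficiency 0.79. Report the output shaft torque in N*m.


tau_out = tau_in * N * eta = 2.35 * 30 * 0.79 = 55.6950

55.6950 N*m


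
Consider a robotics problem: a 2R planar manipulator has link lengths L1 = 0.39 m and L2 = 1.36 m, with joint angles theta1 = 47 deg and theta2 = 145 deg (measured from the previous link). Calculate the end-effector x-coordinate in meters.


x = L1*cos(th1) + L2*cos(th1+th2) = 0.39*cos(47 deg) + 1.36*cos(192 deg) = -1.0643

-1.0643 m


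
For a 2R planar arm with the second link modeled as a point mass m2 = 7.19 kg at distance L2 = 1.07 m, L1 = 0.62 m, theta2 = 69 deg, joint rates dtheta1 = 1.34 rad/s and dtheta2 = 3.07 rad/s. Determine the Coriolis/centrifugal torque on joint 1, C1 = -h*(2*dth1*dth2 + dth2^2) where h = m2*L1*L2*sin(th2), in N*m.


h = m2*L1*L2*sin(th2) = 7.19*0.62*1.07*sin(69 deg) = 4.453035
C1 = -h*(2*1.34*3.07 + 3.07^2) = -4.453035*17.6525 = -78.6072

-78.6072 N*m


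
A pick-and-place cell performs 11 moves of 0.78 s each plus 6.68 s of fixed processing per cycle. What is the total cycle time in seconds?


T = 11*0.78 + 6.68 = 15.2600

15.2600 s


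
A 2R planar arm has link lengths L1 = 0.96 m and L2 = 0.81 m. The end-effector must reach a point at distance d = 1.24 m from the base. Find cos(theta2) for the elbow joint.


cos(th2) = (d^2 - L1^2 - L2^2)/(2*L1*L2) = (1.24^2 - 0.96^2 - 0.81^2)/(2*0.96*0.81) = -0.0258

-0.0258


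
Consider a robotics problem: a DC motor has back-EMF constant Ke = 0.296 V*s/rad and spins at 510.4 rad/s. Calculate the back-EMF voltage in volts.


V_emf = Ke * omega = 0.296*510.4 = 151.0784

151.0784 V


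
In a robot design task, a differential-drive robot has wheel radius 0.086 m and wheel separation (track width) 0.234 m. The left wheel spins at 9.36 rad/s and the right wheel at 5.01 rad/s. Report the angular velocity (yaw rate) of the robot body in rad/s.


omega = r*(wR - wL)/L = 0.086*(5.01 - (9.36))/0.234 = -1.5987

-1.5987 rad/s


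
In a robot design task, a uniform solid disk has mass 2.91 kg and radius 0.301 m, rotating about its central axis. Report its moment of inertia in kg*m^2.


I = (1/2)*m*R^2 = 0.5*2.91*0.301^2 = 0.1318

0.1318 kg*m^2


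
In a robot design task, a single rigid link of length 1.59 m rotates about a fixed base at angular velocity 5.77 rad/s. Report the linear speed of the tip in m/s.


v = L*omega = 1.59 * 5.77 = 9.1743

9.1743 m/s


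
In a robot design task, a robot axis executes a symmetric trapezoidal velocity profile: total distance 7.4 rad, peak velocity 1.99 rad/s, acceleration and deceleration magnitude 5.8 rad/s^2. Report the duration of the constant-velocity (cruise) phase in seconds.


t_acc = v/a = 0.343103 s, d_acc = v^2/(2a) = 0.341388 rad each
d_cruise = 7.4 - 2*0.341388 = 6.717224 rad
t_cruise = d_cruise/v = 6.717224/1.99 = 3.3755

3.3755 s


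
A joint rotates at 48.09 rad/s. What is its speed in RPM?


RPM = 48.09 * 60/(2*pi) = 459.2257

459.2257 RPM


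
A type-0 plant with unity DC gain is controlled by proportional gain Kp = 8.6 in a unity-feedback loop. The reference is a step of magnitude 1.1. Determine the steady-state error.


e_ss = R/(1 + Kp) = 1.1/(1 + 8.6) = 1.1/9.6000 = 0.1146

0.1146


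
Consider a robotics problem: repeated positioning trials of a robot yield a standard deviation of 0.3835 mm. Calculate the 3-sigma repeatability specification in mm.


repeatability = 3*sigma = 3*0.3835 = 1.1505

1.1505 mm


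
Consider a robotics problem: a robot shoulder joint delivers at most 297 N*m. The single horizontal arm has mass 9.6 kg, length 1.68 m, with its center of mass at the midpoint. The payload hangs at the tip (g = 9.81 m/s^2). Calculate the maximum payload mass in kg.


tau_arm = m_arm*g*(L/2) = 9.6*9.81*1.68/2 = 79.1078 N*m
tau_payload = tau_max - tau_arm = 297 - 79.1078 = 217.8922
m_payload = tau_payload / (g*L) = 217.8922 / (9.81*1.68) = 13.2210

13.2210 kg


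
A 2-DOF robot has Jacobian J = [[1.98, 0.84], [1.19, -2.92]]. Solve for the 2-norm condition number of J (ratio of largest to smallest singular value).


JJ^T eigenvalues: trace(JJ^T) = 14.5685, det(JJ^T) = det(J)^2 = 45.98467344
s_max^2 = (14.5685 + sqrt(28.30249849))/2 = 9.94425463
s_min^2 = (14.5685 - sqrt(28.30249849))/2 = 4.62424537
kappa = s_max/s_min = sqrt(9.94425463/4.62424537) = 1.4664

1.4664


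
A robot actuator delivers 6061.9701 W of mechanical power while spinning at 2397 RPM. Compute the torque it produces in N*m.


omega = 2397 * 2*pi/60 = 251.013253 rad/s
tau = P / omega = 6061.9701 / 251.013253 = 24.1500

24.1500 N*m


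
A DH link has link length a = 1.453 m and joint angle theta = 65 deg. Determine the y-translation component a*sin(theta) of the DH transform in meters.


a*sin(theta) = 1.453*sin(65 deg) = 1.3169

1.3169 m


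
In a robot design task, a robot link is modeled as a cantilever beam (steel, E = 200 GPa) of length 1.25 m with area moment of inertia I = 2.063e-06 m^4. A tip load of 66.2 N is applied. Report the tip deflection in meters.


delta = F*L^3/(3*E*I) = 66.2*1.25^3/(3*2.000e+11*2.063e-06)
      = 129.296875/1237800 = 1.0446e-04

1.0446e-04 m


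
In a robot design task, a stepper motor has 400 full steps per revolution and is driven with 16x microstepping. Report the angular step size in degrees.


step = 360/(400*16) = 360/6400 = 0.0563

0.0563 degrees


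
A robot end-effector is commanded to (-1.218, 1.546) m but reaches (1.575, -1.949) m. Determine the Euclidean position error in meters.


dx = 1.575 - (-1.218) = 2.7930, dy = -1.949 - (1.546) = -3.4950
err = sqrt(7.800849 + 12.215025) = 4.4739

4.4739 m


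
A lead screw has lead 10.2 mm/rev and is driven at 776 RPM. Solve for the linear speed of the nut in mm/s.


v = lead * (RPM/60) = 10.2*776/60 = 131.9200

131.9200 mm/s


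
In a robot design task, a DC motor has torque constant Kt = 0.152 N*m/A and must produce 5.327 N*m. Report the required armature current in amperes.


I = tau / Kt = 5.327/0.152 = 35.0461

35.0461 A


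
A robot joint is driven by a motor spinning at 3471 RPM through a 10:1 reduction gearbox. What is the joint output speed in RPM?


omega_joint = omega_motor / N = 3471 / 10 = 347.1000

347.1000 RPM


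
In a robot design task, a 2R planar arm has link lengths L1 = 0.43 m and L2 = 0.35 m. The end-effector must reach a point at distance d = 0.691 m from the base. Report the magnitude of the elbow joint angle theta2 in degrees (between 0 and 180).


cos(th2) = (d^2 - L1^2 - L2^2)/(2*L1*L2) = (0.691^2 - 0.43^2 - 0.35^2)/(2*0.43*0.35) = 0.56505316
th2 = acos(0.56505316) = 55.5940 deg

55.5940 degrees


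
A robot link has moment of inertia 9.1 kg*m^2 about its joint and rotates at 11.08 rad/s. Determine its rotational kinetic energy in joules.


KE = (1/2)*I*omega^2 = 0.5*9.1*11.08^2 = 558.5871

558.5871 J


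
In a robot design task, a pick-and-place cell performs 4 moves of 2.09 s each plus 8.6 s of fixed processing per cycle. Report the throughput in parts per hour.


T_cycle = 4*2.09 + 8.6 = 16.9600 s
rate = 3600/T = 212.2642

212.2642 parts/hour


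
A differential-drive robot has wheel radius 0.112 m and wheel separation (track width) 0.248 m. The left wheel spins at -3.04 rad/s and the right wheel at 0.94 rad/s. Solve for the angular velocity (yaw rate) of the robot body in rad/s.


omega = r*(wR - wL)/L = 0.112*(0.94 - (-3.04))/0.248 = 1.7974

1.7974 rad/s


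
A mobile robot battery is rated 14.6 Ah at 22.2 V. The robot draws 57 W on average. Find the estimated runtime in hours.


E = 14.6*22.2 = 324.1200 Wh
t = E/P = 324.1200/57 = 5.6863

5.6863 hours


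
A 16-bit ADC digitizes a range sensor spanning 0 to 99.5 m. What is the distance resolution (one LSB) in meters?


res = range / 2^n = 99.5/2^16 = 99.5/65536 = 0.0015

0.0015 m


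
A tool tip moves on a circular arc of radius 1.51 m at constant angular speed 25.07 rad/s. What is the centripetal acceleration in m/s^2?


a_c = omega^2 * r = 25.07^2 * 1.51 = 949.0424

949.0424 m/s^2


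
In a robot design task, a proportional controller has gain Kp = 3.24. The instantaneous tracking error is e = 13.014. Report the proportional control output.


u_P = Kp * e = 3.24 * 13.014 = 42.1654

42.1654


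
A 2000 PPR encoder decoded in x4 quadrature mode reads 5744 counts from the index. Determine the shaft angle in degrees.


angle = counts * 360 / (PPR*4) = 5744 * 360 / 8000 = 258.4800

258.4800 degrees


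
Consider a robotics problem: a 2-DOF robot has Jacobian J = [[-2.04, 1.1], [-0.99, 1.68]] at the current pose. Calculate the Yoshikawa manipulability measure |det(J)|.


det(J) = -2.04*1.68 - (1.1)*(-0.99) = -2.3382
|det(J)| = 2.3382

2.3382


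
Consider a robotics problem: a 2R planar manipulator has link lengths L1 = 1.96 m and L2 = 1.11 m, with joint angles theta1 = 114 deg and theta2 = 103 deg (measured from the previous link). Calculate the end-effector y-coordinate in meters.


y = L1*sin(th1) + L2*sin(th1+th2) = 1.96*sin(114 deg) + 1.11*sin(217 deg) = 1.1225

1.1225 m


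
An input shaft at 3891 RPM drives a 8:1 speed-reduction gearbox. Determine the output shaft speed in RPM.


omega_out = omega_in / N = 3891 / 8 = 486.3750

486.3750 RPM


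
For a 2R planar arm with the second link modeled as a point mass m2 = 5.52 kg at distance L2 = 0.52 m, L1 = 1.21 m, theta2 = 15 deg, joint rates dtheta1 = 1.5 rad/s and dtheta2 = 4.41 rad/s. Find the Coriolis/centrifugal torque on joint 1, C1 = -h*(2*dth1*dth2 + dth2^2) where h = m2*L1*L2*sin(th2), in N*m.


h = m2*L1*L2*sin(th2) = 5.52*1.21*0.52*sin(15 deg) = 0.898926
C1 = -h*(2*1.5*4.41 + 4.41^2) = -0.898926*32.6781 = -29.3752

-29.3752 N*m


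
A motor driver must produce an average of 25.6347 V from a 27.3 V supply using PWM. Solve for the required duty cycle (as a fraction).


D = V_avg/V_supply = 25.6347/27.3 = 0.9390

0.9390


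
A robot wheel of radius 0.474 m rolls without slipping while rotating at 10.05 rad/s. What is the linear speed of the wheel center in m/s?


v = omega * r = 10.05 * 0.474 = 4.7637

4.7637 m/s


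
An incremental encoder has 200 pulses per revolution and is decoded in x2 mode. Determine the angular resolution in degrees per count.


resolution = 360 / (PPR * 2) = 360 / 400 = 0.9000

0.9000 degrees


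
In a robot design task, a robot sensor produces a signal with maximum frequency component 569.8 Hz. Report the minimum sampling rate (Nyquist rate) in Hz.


f_s,min = 2*f_max = 2*569.8 = 1139.6000

1139.6000 Hz


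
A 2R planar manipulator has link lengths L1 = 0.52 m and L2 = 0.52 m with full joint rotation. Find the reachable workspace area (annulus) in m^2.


r_max = L1 + L2 = 1.0400, r_min = |L1 - L2| = 0
A = pi*(r_max^2 - r_min^2) = pi*(1.0816 - 0) = 3.3979

3.3979 m^2


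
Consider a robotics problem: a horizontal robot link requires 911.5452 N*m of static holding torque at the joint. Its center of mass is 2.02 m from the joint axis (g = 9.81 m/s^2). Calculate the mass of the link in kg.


m = tau / (g*L) = 911.5452 / (9.81 * 2.02) = 46.0000

46.0000 kg


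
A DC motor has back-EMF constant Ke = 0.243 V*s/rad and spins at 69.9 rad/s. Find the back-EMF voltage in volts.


V_emf = Ke * omega = 0.243*69.9 = 16.9857

16.9857 V


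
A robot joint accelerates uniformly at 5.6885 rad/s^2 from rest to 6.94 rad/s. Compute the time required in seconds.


t = delta_omega / alpha = 6.94 / 5.6885 = 1.2200

1.2200 s


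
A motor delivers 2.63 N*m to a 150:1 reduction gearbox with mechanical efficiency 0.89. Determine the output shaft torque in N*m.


tau_out = tau_in * N * eta = 2.63 * 150 * 0.89 = 351.1050

351.1050 N*m


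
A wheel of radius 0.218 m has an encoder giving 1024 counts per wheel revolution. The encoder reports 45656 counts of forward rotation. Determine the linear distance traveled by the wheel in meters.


revs = 45656/1024 = 44.585938
d = revs * 2*pi*r = 44.585938 * 2*pi*0.218 = 61.0709

61.0709 m


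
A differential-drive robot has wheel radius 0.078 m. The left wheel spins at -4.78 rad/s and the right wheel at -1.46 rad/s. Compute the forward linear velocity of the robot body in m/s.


v = r*(wR + wL)/2 = 0.078*(-1.46 + -4.78)/2 = -0.2434

-0.2434 m/s


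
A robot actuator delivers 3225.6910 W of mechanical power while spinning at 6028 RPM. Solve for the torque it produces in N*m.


omega = 6028 * 2*pi/60 = 631.250684 rad/s
tau = P / omega = 3225.6910 / 631.250684 = 5.1100

5.1100 N*m


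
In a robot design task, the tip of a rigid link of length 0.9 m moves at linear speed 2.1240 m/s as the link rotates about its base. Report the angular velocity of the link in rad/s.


omega = v / L = 2.1240 / 0.9 = 2.3600

2.3600 rad/s


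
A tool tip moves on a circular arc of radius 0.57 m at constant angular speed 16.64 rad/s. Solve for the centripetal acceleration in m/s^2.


a_c = omega^2 * r = 16.64^2 * 0.57 = 157.8271

157.8271 m/s^2


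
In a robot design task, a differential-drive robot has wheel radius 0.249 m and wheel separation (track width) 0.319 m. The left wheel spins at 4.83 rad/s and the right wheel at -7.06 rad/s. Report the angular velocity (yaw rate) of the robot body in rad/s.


omega = r*(wR - wL)/L = 0.249*(-7.06 - (4.83))/0.319 = -9.2809

-9.2809 rad/s


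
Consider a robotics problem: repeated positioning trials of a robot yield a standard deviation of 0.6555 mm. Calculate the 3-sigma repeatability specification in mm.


repeatability = 3*sigma = 3*0.6555 = 1.9665

1.9665 mm


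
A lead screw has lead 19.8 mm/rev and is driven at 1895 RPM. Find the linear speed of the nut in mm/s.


v = lead * (RPM/60) = 19.8*1895/60 = 625.3500

625.3500 mm/s


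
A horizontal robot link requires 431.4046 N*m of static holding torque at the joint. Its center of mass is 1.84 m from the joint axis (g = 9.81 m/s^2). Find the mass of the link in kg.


m = tau / (g*L) = 431.4046 / (9.81 * 1.84) = 23.9000

23.9000 kg


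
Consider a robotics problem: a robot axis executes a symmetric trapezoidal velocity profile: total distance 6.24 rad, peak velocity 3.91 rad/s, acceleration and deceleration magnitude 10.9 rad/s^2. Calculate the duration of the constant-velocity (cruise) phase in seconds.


t_acc = v/a = 0.358716 s, d_acc = v^2/(2a) = 0.701289 rad each
d_cruise = 6.24 - 2*0.701289 = 4.837422 rad
t_cruise = d_cruise/v = 4.837422/3.91 = 1.2372

1.2372 s


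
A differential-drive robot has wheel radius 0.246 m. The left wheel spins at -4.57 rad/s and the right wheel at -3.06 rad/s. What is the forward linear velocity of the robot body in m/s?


v = r*(wR + wL)/2 = 0.246*(-3.06 + -4.57)/2 = -0.9385

-0.9385 m/s


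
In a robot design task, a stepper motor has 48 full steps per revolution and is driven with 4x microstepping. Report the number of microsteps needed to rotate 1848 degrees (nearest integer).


step_size = 360/(48*4) = 360/192 = 1.875000 deg
n = 1848/(360/192) = 1848*192/360 = 985.6000 -> 986

986 steps


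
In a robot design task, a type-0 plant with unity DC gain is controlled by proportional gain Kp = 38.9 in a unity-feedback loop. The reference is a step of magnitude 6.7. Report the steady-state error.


e_ss = R/(1 + Kp) = 6.7/(1 + 38.9) = 6.7/39.9000 = 0.1679

0.1679


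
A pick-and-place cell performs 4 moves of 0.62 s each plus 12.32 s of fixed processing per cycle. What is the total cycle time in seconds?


T = 4*0.62 + 12.32 = 14.8000

14.8000 s


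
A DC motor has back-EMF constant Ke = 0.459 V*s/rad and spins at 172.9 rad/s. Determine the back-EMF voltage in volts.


V_emf = Ke * omega = 0.459*172.9 = 79.3611

79.3611 V


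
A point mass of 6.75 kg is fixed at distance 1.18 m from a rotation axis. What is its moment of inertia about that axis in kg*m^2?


I = m*r^2 = 6.75*1.18^2 = 9.3987

9.3987 kg*m^2


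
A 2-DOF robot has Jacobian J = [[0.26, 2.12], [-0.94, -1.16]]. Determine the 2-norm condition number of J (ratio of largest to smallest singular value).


JJ^T eigenvalues: trace(JJ^T) = 6.7912, det(JJ^T) = det(J)^2 = 2.86015744
s_max^2 = (6.7912 + sqrt(34.67976768))/2 = 6.34007651
s_min^2 = (6.7912 - sqrt(34.67976768))/2 = 0.45112349
kappa = s_max/s_min = sqrt(6.34007651/0.45112349) = 3.7489

3.7489


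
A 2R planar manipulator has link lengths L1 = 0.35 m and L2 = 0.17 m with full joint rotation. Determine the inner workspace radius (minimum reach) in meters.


r_min = |L1 - L2| = |0.35 - 0.17| = 0.1800

0.1800 m


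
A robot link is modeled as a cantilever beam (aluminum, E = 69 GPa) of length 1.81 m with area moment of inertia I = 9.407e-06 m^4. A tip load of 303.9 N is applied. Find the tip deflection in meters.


delta = F*L^3/(3*E*I) = 303.9*1.81^3/(3*6.900e+10*9.407e-06)
      = 1802.0482899/1947249 = 9.2543e-04

9.2543e-04 m


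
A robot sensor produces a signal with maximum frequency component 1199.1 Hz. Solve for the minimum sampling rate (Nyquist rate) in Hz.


f_s,min = 2*f_max = 2*1199.1 = 2398.2000

2398.2000 Hz


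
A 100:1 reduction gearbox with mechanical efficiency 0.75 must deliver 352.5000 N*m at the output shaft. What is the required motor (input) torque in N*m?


tau_in = tau_out / (N * eta) = 352.5000 / (100 * 0.75) = 4.7000

4.7000 N*m


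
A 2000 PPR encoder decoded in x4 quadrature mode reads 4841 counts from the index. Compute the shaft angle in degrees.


angle = counts * 360 / (PPR*4) = 4841 * 360 / 8000 = 217.8450

217.8450 degrees


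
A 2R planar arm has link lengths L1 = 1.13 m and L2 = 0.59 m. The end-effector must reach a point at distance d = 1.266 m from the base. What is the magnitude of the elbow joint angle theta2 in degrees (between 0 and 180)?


cos(th2) = (d^2 - L1^2 - L2^2)/(2*L1*L2) = (1.266^2 - 1.13^2 - 0.59^2)/(2*1.13*0.59) = -0.01668217
th2 = acos(-0.01668217) = 90.9559 deg

90.9559 degrees


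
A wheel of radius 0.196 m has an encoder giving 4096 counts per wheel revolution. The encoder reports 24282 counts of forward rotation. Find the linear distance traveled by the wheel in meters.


revs = 24282/4096 = 5.928223
d = revs * 2*pi*r = 5.928223 * 2*pi*0.196 = 7.3006

7.3006 m


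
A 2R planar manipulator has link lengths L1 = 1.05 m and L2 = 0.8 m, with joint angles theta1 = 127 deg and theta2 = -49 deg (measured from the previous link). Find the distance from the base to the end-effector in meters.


x = L1*cos(th1) + L2*cos(th1+th2) = -0.465576
y = L1*sin(th1) + L2*sin(th1+th2) = 1.621085
d = sqrt(x^2 + y^2) = sqrt(0.216761 + 2.627917) = 1.6866

1.6866 m


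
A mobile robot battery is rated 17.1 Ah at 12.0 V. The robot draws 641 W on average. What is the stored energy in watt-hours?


E = capacity * V = 17.1*12.0 = 205.2000

205.2000 Wh


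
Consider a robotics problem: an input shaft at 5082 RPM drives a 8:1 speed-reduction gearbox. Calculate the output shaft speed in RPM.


omega_out = omega_in / N = 5082 / 8 = 635.2500

635.2500 RPM


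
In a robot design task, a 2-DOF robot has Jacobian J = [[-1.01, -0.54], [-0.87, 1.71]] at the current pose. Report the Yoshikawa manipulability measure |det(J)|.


det(J) = -1.01*1.71 - (-0.54)*(-0.87) = -2.1969
|det(J)| = 2.1969

2.1969


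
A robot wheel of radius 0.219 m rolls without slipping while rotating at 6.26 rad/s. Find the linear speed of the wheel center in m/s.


v = omega * r = 6.26 * 0.219 = 1.3709

1.3709 m/s


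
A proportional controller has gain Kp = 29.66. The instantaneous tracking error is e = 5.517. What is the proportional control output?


u_P = Kp * e = 29.66 * 5.517 = 163.6342

163.6342


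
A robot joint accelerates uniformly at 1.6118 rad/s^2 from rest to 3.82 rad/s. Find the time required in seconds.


t = delta_omega / alpha = 3.82 / 1.6118 = 2.3700

2.3700 s


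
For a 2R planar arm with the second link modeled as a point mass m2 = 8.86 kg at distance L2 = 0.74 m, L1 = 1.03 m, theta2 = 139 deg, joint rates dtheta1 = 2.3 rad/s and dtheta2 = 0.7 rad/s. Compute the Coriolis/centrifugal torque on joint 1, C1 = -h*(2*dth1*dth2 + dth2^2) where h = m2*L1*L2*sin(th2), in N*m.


h = m2*L1*L2*sin(th2) = 8.86*1.03*0.74*sin(139 deg) = 4.430427
C1 = -h*(2*2.3*0.7 + 0.7^2) = -4.430427*3.7100 = -16.4369

-16.4369 N*m


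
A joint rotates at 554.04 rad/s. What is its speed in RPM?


RPM = 554.04 * 60/(2*pi) = 5290.6923

5290.6923 RPM


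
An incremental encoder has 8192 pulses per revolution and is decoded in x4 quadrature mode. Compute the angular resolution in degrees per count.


resolution = 360 / (PPR * 4) = 360 / 32768 = 0.0110

0.0110 degrees


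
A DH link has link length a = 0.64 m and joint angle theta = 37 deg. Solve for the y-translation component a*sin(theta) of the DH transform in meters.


a*sin(theta) = 0.64*sin(37 deg) = 0.3852

0.3852 m


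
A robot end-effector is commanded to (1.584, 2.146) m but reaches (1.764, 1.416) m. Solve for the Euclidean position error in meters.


dx = 1.764 - (1.584) = 0.1800, dy = 1.416 - (2.146) = -0.7300
err = sqrt(0.032400 + 0.532900) = 0.7519

0.7519 m


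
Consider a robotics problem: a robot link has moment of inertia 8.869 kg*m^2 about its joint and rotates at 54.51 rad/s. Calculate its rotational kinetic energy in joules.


KE = (1/2)*I*omega^2 = 0.5*8.869*54.51^2 = 13176.4077

13176.4077 J


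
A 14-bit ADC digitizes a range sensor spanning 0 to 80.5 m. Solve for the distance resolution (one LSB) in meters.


res = range / 2^n = 80.5/2^14 = 80.5/16384 = 0.0049

0.0049 m


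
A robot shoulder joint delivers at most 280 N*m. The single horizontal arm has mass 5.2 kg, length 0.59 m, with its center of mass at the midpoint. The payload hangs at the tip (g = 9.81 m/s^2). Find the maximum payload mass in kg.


tau_arm = m_arm*g*(L/2) = 5.2*9.81*0.59/2 = 15.0485 N*m
tau_payload = tau_max - tau_arm = 280 - 15.0485 = 264.9515
m_payload = tau_payload / (g*L) = 264.9515 / (9.81*0.59) = 45.7768

45.7768 kg


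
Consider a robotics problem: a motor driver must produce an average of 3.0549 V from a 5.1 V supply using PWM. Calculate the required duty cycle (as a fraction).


D = V_avg/V_supply = 3.0549/5.1 = 0.5990

0.5990


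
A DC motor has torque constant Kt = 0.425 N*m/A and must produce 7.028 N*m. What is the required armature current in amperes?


I = tau / Kt = 7.028/0.425 = 16.5365

16.5365 A


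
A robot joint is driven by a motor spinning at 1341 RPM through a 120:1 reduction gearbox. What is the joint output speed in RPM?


omega_joint = omega_motor / N = 1341 / 120 = 11.1750

11.1750 RPM


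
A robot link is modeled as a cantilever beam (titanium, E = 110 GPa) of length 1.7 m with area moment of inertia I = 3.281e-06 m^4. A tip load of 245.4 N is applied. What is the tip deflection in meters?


delta = F*L^3/(3*E*I) = 245.4*1.7^3/(3*1.100e+11*3.281e-06)
      = 1205.6502/1082730 = 0.0011

0.0011 m


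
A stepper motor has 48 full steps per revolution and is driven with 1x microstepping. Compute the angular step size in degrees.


step = 360/(48*1) = 360/48 = 7.5000

7.5000 degrees


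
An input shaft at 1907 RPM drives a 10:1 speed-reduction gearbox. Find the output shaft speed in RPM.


omega_out = omega_in / N = 1907 / 10 = 190.7000

190.7000 RPM


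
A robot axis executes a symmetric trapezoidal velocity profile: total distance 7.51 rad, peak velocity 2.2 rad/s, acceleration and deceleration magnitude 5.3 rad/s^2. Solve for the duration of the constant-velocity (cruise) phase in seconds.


t_acc = v/a = 0.415094 s, d_acc = v^2/(2a) = 0.456604 rad each
d_cruise = 7.51 - 2*0.456604 = 6.596792 rad
t_cruise = d_cruise/v = 6.596792/2.2 = 2.9985

2.9985 s


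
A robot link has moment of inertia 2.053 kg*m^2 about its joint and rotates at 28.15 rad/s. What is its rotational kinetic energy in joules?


KE = (1/2)*I*omega^2 = 0.5*2.053*28.15^2 = 813.4217

813.4217 J


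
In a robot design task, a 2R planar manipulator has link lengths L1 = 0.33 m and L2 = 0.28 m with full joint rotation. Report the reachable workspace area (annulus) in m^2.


r_max = L1 + L2 = 0.6100, r_min = |L1 - L2| = 0.0500
A = pi*(r_max^2 - r_min^2) = pi*(0.3721 - 0.0025) = 1.1611

1.1611 m^2


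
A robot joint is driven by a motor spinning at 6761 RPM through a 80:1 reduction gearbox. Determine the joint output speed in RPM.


omega_joint = omega_motor / N = 6761 / 80 = 84.5125

84.5125 RPM


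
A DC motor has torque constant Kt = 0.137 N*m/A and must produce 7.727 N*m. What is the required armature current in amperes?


I = tau / Kt = 7.727/0.137 = 56.4015

56.4015 A


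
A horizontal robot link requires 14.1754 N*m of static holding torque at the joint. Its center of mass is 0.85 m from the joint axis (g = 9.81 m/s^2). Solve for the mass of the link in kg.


m = tau / (g*L) = 14.1754 / (9.81 * 0.85) = 1.7000

1.7000 kg


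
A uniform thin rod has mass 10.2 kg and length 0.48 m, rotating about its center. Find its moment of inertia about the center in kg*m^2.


I = (1/12)*m*L^2 = (1/12)*10.2*0.48^2 = 0.1958

0.1958 kg*m^2


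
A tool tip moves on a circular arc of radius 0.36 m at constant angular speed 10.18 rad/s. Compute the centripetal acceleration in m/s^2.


a_c = omega^2 * r = 10.18^2 * 0.36 = 37.3077

37.3077 m/s^2


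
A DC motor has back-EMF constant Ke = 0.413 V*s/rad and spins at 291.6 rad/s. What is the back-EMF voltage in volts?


V_emf = Ke * omega = 0.413*291.6 = 120.4308

120.4308 V


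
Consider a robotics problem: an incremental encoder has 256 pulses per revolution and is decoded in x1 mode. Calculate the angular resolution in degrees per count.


resolution = 360 / (PPR * 1) = 360 / 256 = 1.4062

1.4062 degrees


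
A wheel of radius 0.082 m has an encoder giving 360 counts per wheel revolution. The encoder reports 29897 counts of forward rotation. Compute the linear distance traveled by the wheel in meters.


revs = 29897/360 = 83.047222
d = revs * 2*pi*r = 83.047222 * 2*pi*0.082 = 42.7877

42.7877 m


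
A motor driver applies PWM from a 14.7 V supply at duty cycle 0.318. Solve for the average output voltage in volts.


V_avg = V_supply * D = 14.7*0.318 = 4.6746

4.6746 V


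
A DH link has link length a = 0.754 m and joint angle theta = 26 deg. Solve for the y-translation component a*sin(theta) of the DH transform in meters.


a*sin(theta) = 0.754*sin(26 deg) = 0.3305

0.3305 m


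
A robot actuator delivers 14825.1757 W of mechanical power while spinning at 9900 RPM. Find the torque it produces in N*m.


omega = 9900 * 2*pi/60 = 1036.725576 rad/s
tau = P / omega = 14825.1757 / 1036.725576 = 14.3000

14.3000 N*m


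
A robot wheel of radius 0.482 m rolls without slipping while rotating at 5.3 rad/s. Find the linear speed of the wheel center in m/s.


v = omega * r = 5.3 * 0.482 = 2.5546

2.5546 m/s


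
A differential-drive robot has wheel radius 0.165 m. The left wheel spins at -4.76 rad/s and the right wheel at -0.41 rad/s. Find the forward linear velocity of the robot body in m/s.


v = r*(wR + wL)/2 = 0.165*(-0.41 + -4.76)/2 = -0.4265

-0.4265 m/s


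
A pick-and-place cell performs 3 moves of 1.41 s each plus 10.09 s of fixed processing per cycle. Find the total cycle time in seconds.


T = 3*1.41 + 10.09 = 14.3200

14.3200 s


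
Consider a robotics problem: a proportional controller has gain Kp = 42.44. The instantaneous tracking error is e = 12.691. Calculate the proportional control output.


u_P = Kp * e = 42.44 * 12.691 = 538.6060

538.6060


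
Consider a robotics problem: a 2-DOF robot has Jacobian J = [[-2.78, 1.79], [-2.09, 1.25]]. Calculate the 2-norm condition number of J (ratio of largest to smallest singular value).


JJ^T eigenvalues: trace(JJ^T) = 16.8631, det(JJ^T) = det(J)^2 = 0.07080921
s_max^2 = (16.8631 + sqrt(284.08090477))/2 = 16.85889989
s_min^2 = (16.8631 - sqrt(284.08090477))/2 = 0.00420011
kappa = s_max/s_min = sqrt(16.85889989/0.00420011) = 63.3555

63.3555


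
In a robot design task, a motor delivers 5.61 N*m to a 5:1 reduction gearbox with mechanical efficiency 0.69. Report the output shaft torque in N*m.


tau_out = tau_in * N * eta = 5.61 * 5 * 0.69 = 19.3545

19.3545 N*m


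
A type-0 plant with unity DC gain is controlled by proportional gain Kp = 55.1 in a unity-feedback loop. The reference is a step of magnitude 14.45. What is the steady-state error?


e_ss = R/(1 + Kp) = 14.45/(1 + 55.1) = 14.45/56.1000 = 0.2576

0.2576


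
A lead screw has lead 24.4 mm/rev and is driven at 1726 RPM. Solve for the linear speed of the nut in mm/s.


v = lead * (RPM/60) = 24.4*1726/60 = 701.9067

701.9067 mm/s


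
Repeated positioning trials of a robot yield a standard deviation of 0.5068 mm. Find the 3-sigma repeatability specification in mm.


repeatability = 3*sigma = 3*0.5068 = 1.5204

1.5204 mm


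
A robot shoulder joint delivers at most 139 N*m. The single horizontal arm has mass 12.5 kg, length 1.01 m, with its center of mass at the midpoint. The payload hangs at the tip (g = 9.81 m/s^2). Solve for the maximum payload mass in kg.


tau_arm = m_arm*g*(L/2) = 12.5*9.81*1.01/2 = 61.9256 N*m
tau_payload = tau_max - tau_arm = 139 - 61.9256 = 77.0744
m_payload = tau_payload / (g*L) = 77.0744 / (9.81*1.01) = 7.7789

7.7789 kg


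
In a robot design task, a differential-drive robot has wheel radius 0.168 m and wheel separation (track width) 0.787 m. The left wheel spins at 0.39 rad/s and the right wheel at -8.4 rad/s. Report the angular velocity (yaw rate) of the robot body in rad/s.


omega = r*(wR - wL)/L = 0.168*(-8.4 - (0.39))/0.787 = -1.8764

-1.8764 rad/s


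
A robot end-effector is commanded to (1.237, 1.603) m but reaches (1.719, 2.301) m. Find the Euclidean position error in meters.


dx = 1.719 - (1.237) = 0.4820, dy = 2.301 - (1.603) = 0.6980
err = sqrt(0.232324 + 0.487204) = 0.8482

0.8482 m


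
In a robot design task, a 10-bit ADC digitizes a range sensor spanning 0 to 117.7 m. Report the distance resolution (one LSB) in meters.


res = range / 2^n = 117.7/2^10 = 117.7/1024 = 0.1149

0.1149 m


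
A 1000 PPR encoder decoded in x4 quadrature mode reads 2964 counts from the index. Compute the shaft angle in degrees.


angle = counts * 360 / (PPR*4) = 2964 * 360 / 4000 = 266.7600

266.7600 degrees


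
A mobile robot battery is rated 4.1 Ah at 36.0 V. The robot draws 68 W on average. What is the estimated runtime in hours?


E = 4.1*36.0 = 147.6000 Wh
t = E/P = 147.6000/68 = 2.1706

2.1706 hours


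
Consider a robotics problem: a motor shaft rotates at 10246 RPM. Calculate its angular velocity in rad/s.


omega = 10246 * 2*pi/60 = 1072.9586

1072.9586 rad/s


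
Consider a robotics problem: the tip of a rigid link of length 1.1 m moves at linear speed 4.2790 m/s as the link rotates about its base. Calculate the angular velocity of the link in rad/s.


omega = v / L = 4.2790 / 1.1 = 3.8900

3.8900 rad/s


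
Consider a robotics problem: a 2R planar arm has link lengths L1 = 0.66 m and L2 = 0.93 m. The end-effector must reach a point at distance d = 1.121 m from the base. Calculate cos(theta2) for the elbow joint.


cos(th2) = (d^2 - L1^2 - L2^2)/(2*L1*L2) = (1.121^2 - 0.66^2 - 0.93^2)/(2*0.66*0.93) = -0.0357

-0.0357


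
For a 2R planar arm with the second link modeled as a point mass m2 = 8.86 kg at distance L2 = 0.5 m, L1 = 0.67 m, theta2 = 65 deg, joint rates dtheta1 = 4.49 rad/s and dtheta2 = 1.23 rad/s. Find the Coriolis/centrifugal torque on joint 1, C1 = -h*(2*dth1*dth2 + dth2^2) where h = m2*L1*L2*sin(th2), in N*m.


h = m2*L1*L2*sin(th2) = 8.86*0.67*0.5*sin(65 deg) = 2.690012
C1 = -h*(2*4.49*1.23 + 1.23^2) = -2.690012*12.5583 = -33.7820

-33.7820 N*m


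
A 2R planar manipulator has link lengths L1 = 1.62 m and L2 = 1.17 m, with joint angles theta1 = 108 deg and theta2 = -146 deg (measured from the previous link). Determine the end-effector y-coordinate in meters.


y = L1*sin(th1) + L2*sin(th1+th2) = 1.62*sin(108 deg) + 1.17*sin(-38 deg) = 0.8204

0.8204 m


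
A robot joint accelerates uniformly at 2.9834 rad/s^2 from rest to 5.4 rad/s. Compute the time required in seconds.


t = delta_omega / alpha = 5.4 / 2.9834 = 1.8100

1.8100 s


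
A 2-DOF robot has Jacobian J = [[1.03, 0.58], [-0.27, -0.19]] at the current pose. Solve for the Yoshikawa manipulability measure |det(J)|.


det(J) = 1.03*-0.19 - (0.58)*(-0.27) = -0.0391
|det(J)| = 0.0391

0.0391


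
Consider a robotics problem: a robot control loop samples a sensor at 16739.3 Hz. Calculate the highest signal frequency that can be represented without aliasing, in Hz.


f_max = f_s/2 = 16739.3/2 = 8369.6500

8369.6500 Hz


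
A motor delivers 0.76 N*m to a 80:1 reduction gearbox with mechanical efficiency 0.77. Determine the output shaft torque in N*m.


tau_out = tau_in * N * eta = 0.76 * 80 * 0.77 = 46.8160

46.8160 N*m


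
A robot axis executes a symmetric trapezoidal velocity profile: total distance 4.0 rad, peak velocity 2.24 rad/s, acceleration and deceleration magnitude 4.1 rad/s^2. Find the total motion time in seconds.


t_acc = v/a = 2.24/4.1 = 0.546341 s
d_acc = v^2/(2a) = 0.611902 rad (each ramp)
d_cruise = 4.0 - 2*0.611902 = 2.776196 rad
t_cruise = 2.776196/2.24 = 1.239373 s
t_total = 2*0.546341 + 1.239373 = 2.3321

2.3321 s


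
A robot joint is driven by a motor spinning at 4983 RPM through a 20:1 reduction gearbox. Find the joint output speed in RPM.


omega_joint = omega_motor / N = 4983 / 20 = 249.1500

249.1500 RPM


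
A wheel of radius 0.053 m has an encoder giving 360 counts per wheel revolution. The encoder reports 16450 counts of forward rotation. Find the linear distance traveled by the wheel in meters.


revs = 16450/360 = 45.694444
d = revs * 2*pi*r = 45.694444 * 2*pi*0.053 = 15.2167

15.2167 m


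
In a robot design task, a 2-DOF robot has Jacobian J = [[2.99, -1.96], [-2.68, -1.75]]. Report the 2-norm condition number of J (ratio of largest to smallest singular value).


JJ^T eigenvalues: trace(JJ^T) = 23.0266, det(JJ^T) = det(J)^2 = 109.94151609
s_max^2 = (23.0266 + sqrt(90.45824320))/2 = 16.26877693
s_min^2 = (23.0266 - sqrt(90.45824320))/2 = 6.75782307
kappa = s_max/s_min = sqrt(16.26877693/6.75782307) = 1.5516

1.5516


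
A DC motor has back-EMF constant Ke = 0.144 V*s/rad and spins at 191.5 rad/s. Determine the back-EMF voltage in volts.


V_emf = Ke * omega = 0.144*191.5 = 27.5760

27.5760 V


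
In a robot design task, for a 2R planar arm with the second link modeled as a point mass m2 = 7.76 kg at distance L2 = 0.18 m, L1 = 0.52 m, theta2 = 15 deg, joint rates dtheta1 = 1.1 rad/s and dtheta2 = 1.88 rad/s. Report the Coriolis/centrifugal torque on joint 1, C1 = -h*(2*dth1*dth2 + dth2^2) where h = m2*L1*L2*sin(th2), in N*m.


h = m2*L1*L2*sin(th2) = 7.76*0.52*0.18*sin(15 deg) = 0.187990
C1 = -h*(2*1.1*1.88 + 1.88^2) = -0.187990*7.6704 = -1.4420

-1.4420 N*m


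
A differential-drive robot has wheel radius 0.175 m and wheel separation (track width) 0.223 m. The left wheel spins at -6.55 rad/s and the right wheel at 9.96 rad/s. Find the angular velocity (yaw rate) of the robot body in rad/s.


omega = r*(wR - wL)/L = 0.175*(9.96 - (-6.55))/0.223 = 12.9563

12.9563 rad/s


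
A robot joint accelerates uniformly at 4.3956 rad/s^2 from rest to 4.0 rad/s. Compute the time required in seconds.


t = delta_omega / alpha = 4.0 / 4.3956 = 0.9100

0.9100 s


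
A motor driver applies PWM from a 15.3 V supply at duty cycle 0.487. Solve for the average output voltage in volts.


V_avg = V_supply * D = 15.3*0.487 = 7.4511

7.4511 V


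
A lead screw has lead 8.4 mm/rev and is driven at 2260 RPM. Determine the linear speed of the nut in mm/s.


v = lead * (RPM/60) = 8.4*2260/60 = 316.4000

316.4000 mm/s


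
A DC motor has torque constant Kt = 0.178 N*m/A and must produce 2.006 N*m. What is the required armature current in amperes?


I = tau / Kt = 2.006/0.178 = 11.2697

11.2697 A


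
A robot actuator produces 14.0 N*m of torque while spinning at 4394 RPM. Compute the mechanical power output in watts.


omega = 4394 * 2*pi/60 = 460.138604 rad/s
P = tau * omega = 14.0 * 460.138604 = 6441.9405

6441.9405 W


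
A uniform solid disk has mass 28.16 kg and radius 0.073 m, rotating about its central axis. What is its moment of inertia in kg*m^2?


I = (1/2)*m*R^2 = 0.5*28.16*0.073^2 = 0.0750

0.0750 kg*m^2


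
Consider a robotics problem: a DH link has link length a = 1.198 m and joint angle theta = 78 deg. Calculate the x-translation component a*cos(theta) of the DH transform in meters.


a*cos(theta) = 1.198*cos(78 deg) = 0.2491

0.2491 m


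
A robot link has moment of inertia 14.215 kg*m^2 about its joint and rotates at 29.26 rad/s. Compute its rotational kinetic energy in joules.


KE = (1/2)*I*omega^2 = 0.5*14.215*29.26^2 = 6085.0691

6085.0691 J


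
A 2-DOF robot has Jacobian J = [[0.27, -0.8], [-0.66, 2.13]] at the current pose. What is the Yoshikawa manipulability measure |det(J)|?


det(J) = 0.27*2.13 - (-0.8)*(-0.66) = 0.0471
|det(J)| = 0.0471

0.0471


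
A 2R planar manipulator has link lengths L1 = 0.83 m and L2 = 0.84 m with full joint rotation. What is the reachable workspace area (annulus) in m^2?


r_max = L1 + L2 = 1.6700, r_min = |L1 - L2| = 0.0100
A = pi*(r_max^2 - r_min^2) = pi*(2.7889 - 0.0001) = 8.7613

8.7613 m^2


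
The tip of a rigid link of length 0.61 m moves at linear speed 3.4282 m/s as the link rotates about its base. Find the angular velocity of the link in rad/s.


omega = v / L = 3.4282 / 0.61 = 5.6200

5.6200 rad/s


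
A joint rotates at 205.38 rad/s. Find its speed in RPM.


RPM = 205.38 * 60/(2*pi) = 1961.2345

1961.2345 RPM


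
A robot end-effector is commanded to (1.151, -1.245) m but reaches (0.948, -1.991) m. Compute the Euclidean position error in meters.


dx = 0.948 - (1.151) = -0.2030, dy = -1.991 - (-1.245) = -0.7460
err = sqrt(0.041209 + 0.556516) = 0.7731

0.7731 m


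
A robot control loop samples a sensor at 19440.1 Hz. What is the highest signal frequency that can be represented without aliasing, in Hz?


f_max = f_s/2 = 19440.1/2 = 9720.0500

9720.0500 Hz


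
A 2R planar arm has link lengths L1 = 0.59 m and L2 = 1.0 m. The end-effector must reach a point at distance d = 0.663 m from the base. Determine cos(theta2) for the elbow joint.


cos(th2) = (d^2 - L1^2 - L2^2)/(2*L1*L2) = (0.663^2 - 0.59^2 - 1.0^2)/(2*0.59*1.0) = -0.7699

-0.7699


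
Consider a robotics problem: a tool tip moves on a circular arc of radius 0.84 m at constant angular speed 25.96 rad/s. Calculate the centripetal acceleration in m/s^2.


a_c = omega^2 * r = 25.96^2 * 0.84 = 566.0941

566.0941 m/s^2


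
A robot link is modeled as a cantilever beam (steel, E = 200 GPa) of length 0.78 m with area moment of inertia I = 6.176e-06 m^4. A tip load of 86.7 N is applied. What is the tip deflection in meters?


delta = F*L^3/(3*E*I) = 86.7*0.78^3/(3*2.000e+11*6.176e-06)
      = 41.1436584/3705600 = 1.1103e-05

1.1103e-05 m
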